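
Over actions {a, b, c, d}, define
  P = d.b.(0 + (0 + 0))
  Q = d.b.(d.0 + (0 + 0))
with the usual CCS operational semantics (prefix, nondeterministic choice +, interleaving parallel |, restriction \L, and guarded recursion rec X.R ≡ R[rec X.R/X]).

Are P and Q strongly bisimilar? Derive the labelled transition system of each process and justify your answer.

NO

Reachable graph of P (3 states):
  m0 = d.b.(0 + (0 + 0)) | -d-> m1
  m1 = b.(0 + (0 + 0)) | -b-> m2
  m2 = 0 + (0 + 0) | stopped
Reachable graph of Q (4 states):
  n0 = d.b.(d.0 + (0 + 0)) | -d-> n1
  n1 = b.(d.0 + (0 + 0)) | -b-> n2
  n2 = d.0 + (0 + 0) | -d-> n3
  n3 = 0 | stopped
Partition-refinement fixed point:
  B0 = {m0}
  B1 = {m1}
  B2 = {m2, n3}
  B3 = {n0}
  B4 = {n1}
  B5 = {n2}
m0 ∈ B0, n0 ∈ B3 → different blocks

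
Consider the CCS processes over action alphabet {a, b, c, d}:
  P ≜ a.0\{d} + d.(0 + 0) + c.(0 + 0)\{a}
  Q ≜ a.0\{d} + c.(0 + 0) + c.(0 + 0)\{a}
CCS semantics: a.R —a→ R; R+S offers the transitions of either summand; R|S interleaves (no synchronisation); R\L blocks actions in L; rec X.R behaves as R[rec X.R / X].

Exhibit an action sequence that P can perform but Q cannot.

LTS(P): 4 reachable states
  p0 = a.0\{d} + d.(0 + 0) + c.(0 + 0)\{a} → —a→ p1, —c→ p2, —d→ p3
  p1 = 0\{d} → deadlocked
  p2 = (0 + 0)\{a} → deadlocked
  p3 = 0 + 0 → deadlocked
LTS(Q): 4 reachable states
  q0 = a.0\{d} + c.(0 + 0) + c.(0 + 0)\{a} → —a→ q1, —c→ q2, —c→ q3
  q1 = 0\{d} → deadlocked
  q2 = (0 + 0)\{a} → deadlocked
  q3 = 0 + 0 → deadlocked
Executing d from P (initial set {p0}):
  step 1 (d): {p3}
  ✓ P
Executing d from Q (initial set {q0}):
  step 1 (d): no successor for Q

d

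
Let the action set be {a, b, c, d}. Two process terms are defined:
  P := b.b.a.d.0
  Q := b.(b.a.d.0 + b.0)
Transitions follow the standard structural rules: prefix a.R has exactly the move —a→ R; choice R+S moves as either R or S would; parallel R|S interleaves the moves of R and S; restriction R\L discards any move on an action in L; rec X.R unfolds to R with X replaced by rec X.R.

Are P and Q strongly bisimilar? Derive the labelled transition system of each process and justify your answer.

P ≁ Q

P's transition system — 5 states:
  p0 = b.b.a.d.0 has moves =b=> p1
  p1 = b.a.d.0 has moves =b=> p2
  p2 = a.d.0 has moves =a=> p3
  p3 = d.0 has moves =d=> p4
  p4 = 0 has moves (no moves)
Q's transition system — 5 states:
  q0 = b.(b.a.d.0 + b.0) has moves =b=> q1
  q1 = b.a.d.0 + b.0 has moves =b=> q2, =b=> q3
  q2 = 0 has moves (no moves)
  q3 = a.d.0 has moves =a=> q4
  q4 = d.0 has moves =d=> q2
Bisimilarity quotient blocks:
  B0 = {p0}
  B1 = {p1}
  B2 = {p2, q3}
  B3 = {p3, q4}
  B4 = {p4, q2}
  B5 = {q0}
  B6 = {q1}
p0 ∈ B0, q0 ∈ B5 → different blocks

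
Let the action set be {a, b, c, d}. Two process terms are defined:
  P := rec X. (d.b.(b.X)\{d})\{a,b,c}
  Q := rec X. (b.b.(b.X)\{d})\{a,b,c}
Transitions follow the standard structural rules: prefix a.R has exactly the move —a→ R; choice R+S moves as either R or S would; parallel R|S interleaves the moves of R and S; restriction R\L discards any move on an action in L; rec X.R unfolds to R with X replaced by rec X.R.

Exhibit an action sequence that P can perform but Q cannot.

Reachable graph of P (2 states):
  p0 = rec X. (d.b.(b.X)\{d})\{a,b,c} → =d=> p1
  p1 = (b.(b.(rec X. (d.b.(b.X)\{d})\{a,b,c}))\{d})\{a,b,c} → (no moves)
Reachable graph of Q (1 states):
  q0 = rec X. (b.b.(b.X)\{d})\{a,b,c} → (no moves)
Run σ = ⟨d⟩ on P: start {p0}
  step 1 (d): {p1}
  ✓ P
Run σ = ⟨d⟩ on Q: start {q0}
  step 1 (d): no successor for Q

d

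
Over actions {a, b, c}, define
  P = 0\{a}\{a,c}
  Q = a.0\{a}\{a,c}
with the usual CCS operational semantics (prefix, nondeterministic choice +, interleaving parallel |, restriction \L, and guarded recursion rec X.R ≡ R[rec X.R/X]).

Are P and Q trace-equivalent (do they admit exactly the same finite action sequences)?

trace-distinct — witness ⟨a⟩

Reachable graph of P (1 states):
  p0 = 0\{a}\{a,c} | ∅
Reachable graph of Q (2 states):
  q0 = a.0\{a}\{a,c} | =a=> q1
  q1 = 0\{a}\{a,c} | ∅
Trace ⟨a⟩ through Q, begin at {q0}:
  step 1 (a): {q1}
  ✓ Q
Trace ⟨a⟩ through P, begin at {p0}:
  step 1 (a): ∅  — P cannot continue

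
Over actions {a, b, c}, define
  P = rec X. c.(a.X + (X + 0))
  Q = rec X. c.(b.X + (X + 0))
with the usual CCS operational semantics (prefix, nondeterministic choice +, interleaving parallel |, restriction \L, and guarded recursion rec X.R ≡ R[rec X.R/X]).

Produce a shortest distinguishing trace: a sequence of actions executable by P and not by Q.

ca

LTS(P): 2 reachable states
  m0 = rec X. c.(a.X + (X + 0)) | ··c··> m1
  m1 = a.(rec X. c.(a.X + (X + 0))) + ((rec X. c.(a.X + (X + 0))) + 0) | ··a··> m0, ··c··> m1
LTS(Q): 2 reachable states
  n0 = rec X. c.(b.X + (X + 0)) | ··c··> n1
  n1 = b.(rec X. c.(b.X + (X + 0))) + ((rec X. c.(b.X + (X + 0))) + 0) | ··b··> n0, ··c··> n1
Executing ca from P (initial set {m0}):
  [1] c ⇒ {m1}
  [2] a ⇒ {m0}
  ✓ P
Executing ca from Q (initial set {n0}):
  [1] c ⇒ {n1}
  [2] a ⇒ no successor for Q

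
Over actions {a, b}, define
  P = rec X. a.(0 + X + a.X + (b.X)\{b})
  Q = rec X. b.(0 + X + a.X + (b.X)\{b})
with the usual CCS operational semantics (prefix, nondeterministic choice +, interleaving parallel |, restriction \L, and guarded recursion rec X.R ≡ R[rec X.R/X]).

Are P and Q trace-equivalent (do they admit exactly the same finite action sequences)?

trace-distinct — witness ⟨a⟩

Reachable graph of P (2 states):
  s0 = rec X. a.(0 + X + a.X + (b.X)\{b}) has moves -a-> s1
  s1 = 0 + (rec X. a.(0 + X + a.X + (b.X)\{b})) + a.(rec X. a.(0 + X + a.X + (b.X)\{b})) + (b.(rec X. a.(0 + X + a.X + (b.X)\{b})))\{b} has moves -a-> s0, -a-> s1
Reachable graph of Q (2 states):
  t0 = rec X. b.(0 + X + a.X + (b.X)\{b}) has moves -b-> t1
  t1 = 0 + (rec X. b.(0 + X + a.X + (b.X)\{b})) + a.(rec X. b.(0 + X + a.X + (b.X)\{b})) + (b.(rec X. b.(0 + X + a.X + (b.X)\{b})))\{b} has moves -a-> t0, -b-> t1
Trace ⟨a⟩ through P, begin at {s0}:
  [1] a ⇒ {s1}
  — P admits the full trace.
Trace ⟨a⟩ through Q, begin at {t0}:
  [1] a ⇒ no successor for Q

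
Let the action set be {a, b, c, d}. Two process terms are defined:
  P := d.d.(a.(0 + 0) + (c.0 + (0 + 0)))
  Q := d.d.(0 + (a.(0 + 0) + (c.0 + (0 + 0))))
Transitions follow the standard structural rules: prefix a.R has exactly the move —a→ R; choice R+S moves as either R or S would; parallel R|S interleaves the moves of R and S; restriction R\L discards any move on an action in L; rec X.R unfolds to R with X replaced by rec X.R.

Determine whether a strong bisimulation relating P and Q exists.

LTS(P): 5 reachable states
  m0 = d.d.(a.(0 + 0) + (c.0 + (0 + 0))) → --d--▸ m1
  m1 = d.(a.(0 + 0) + (c.0 + (0 + 0))) → --d--▸ m2
  m2 = a.(0 + 0) + (c.0 + (0 + 0)) → --a--▸ m3, --c--▸ m4
  m3 = 0 + 0 → ·
  m4 = 0 → ·
LTS(Q): 5 reachable states
  n0 = d.d.(0 + (a.(0 + 0) + (c.0 + (0 + 0)))) → --d--▸ n1
  n1 = d.(0 + (a.(0 + 0) + (c.0 + (0 + 0)))) → --d--▸ n2
  n2 = 0 + (a.(0 + 0) + (c.0 + (0 + 0))) → --a--▸ n3, --c--▸ n4
  n3 = 0 + 0 → ·
  n4 = 0 → ·
Coarsest stable partition (strong bisimilarity classes):
  B0 = {m0, n0}
  B1 = {m1, n1}
  B2 = {m2, n2}
  B3 = {m3, m4, n3, n4}
m0 ∈ B0, n0 ∈ B0 → same block

P ~ Q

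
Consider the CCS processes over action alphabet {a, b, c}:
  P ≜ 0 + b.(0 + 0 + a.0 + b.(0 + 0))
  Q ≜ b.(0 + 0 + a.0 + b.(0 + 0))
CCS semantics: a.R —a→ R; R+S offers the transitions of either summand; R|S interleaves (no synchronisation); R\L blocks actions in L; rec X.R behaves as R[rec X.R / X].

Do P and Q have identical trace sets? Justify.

P's transition system — 4 states:
  p0 = 0 + b.(0 + 0 + a.0 + b.(0 + 0)) :: =b=> p1
  p1 = 0 + 0 + a.0 + b.(0 + 0) :: =a=> p2, =b=> p3
  p2 = 0 :: deadlocked
  p3 = 0 + 0 :: deadlocked
Q's transition system — 4 states:
  q0 = b.(0 + 0 + a.0 + b.(0 + 0)) :: =b=> q1
  q1 = 0 + 0 + a.0 + b.(0 + 0) :: =a=> q2, =b=> q3
  q2 = 0 :: deadlocked
  q3 = 0 + 0 :: deadlocked
Partition-refinement fixed point:
  B0 = {p0, q0}
  B1 = {p1, q1}
  B2 = {p2, p3, q2, q3}
p0 ∈ B0, q0 ∈ B0 → same block
Bisimilar ⇒ trace-equivalent.

trace-equivalent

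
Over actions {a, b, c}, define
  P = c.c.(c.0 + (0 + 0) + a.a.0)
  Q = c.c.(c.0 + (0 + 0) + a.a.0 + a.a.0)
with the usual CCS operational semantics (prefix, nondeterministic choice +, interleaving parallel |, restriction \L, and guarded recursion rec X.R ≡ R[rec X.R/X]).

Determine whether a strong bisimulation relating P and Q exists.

P's transition system — 5 states:
  p0 = c.c.(c.0 + (0 + 0) + a.a.0) :: —c→ p1
  p1 = c.(c.0 + (0 + 0) + a.a.0) :: —c→ p2
  p2 = c.0 + (0 + 0) + a.a.0 :: —a→ p3, —c→ p4
  p3 = a.0 :: —a→ p4
  p4 = 0 :: (no moves)
Q's transition system — 5 states:
  q0 = c.c.(c.0 + (0 + 0) + a.a.0 + a.a.0) :: —c→ q1
  q1 = c.(c.0 + (0 + 0) + a.a.0 + a.a.0) :: —c→ q2
  q2 = c.0 + (0 + 0) + a.a.0 + a.a.0 :: —a→ q3, —c→ q4
  q3 = a.0 :: —a→ q4
  q4 = 0 :: (no moves)
Coarsest stable partition (strong bisimilarity classes):
  B0 = {p0, q0}
  B1 = {p1, q1}
  B2 = {p2, q2}
  B3 = {p3, q3}
  B4 = {p4, q4}
p0 ∈ B0, q0 ∈ B0 → same block

bisimilar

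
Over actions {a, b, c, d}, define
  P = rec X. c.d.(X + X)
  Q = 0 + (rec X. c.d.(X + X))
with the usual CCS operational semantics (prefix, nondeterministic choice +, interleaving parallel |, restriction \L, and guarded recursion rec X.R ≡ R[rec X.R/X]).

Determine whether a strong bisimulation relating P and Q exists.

P ~ Q

Reachable graph of P (3 states):
  s0 = rec X. c.d.(X + X) :: --c--▸ s1
  s1 = d.((rec X. c.d.(X + X)) + (rec X. c.d.(X + X))) :: --d--▸ s2
  s2 = (rec X. c.d.(X + X)) + (rec X. c.d.(X + X)) :: --c--▸ s1
Reachable graph of Q (3 states):
  t0 = 0 + (rec X. c.d.(X + X)) :: --c--▸ t1
  t1 = d.((rec X. c.d.(X + X)) + (rec X. c.d.(X + X))) :: --d--▸ t2
  t2 = (rec X. c.d.(X + X)) + (rec X. c.d.(X + X)) :: --c--▸ t1
Coarsest stable partition (strong bisimilarity classes):
  B0 = {s0, s2, t0, t2}
  B1 = {s1, t1}
s0 ∈ B0, t0 ∈ B0 → same block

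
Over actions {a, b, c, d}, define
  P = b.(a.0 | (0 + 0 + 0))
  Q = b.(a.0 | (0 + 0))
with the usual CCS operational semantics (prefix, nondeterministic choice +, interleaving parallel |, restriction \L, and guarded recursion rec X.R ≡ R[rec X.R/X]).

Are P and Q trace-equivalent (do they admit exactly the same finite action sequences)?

trace-equivalent

LTS(P): 3 reachable states
  u0 = b.(a.0 | (0 + 0 + 0)) | —b→ u1
  u1 = a.0 | (0 + 0 + 0) | —a→ u2
  u2 = 0 | (0 + 0 + 0) | (no moves)
LTS(Q): 3 reachable states
  v0 = b.(a.0 | (0 + 0)) | —b→ v1
  v1 = a.0 | (0 + 0) | —a→ v2
  v2 = 0 | (0 + 0) | (no moves)
Partition-refinement fixed point:
  B0 = {u0, v0}
  B1 = {u1, v1}
  B2 = {u2, v2}
u0 ∈ B0, v0 ∈ B0 → same block
Bisimilar ⇒ trace-equivalent.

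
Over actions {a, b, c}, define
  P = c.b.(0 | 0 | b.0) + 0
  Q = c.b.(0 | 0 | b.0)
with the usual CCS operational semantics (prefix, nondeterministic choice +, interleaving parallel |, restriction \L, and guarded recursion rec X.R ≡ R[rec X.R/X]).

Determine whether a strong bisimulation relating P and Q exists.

P ~ Q

Reachable graph of P (4 states):
  u0 = c.b.(0 | 0 | b.0) + 0 → -c-> u1
  u1 = b.(0 | 0 | b.0) → -b-> u2
  u2 = 0 | 0 | b.0 → -b-> u3
  u3 = 0 | 0 | 0 → stopped
Reachable graph of Q (4 states):
  v0 = c.b.(0 | 0 | b.0) → -c-> v1
  v1 = b.(0 | 0 | b.0) → -b-> v2
  v2 = 0 | 0 | b.0 → -b-> v3
  v3 = 0 | 0 | 0 → stopped
Bisimilarity quotient blocks:
  B0 = {u0, v0}
  B1 = {u1, v1}
  B2 = {u2, v2}
  B3 = {u3, v3}
u0 ∈ B0, v0 ∈ B0 → same block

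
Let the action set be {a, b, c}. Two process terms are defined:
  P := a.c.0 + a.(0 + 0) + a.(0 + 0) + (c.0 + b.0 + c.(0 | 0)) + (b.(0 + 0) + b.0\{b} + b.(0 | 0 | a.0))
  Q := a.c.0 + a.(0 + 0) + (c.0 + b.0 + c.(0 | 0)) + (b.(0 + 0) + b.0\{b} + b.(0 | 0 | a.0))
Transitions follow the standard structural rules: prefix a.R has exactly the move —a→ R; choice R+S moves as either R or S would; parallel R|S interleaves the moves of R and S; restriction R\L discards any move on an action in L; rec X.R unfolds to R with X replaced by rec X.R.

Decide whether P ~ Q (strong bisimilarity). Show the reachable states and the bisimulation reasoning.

P's transition system — 8 states:
  u0 = a.c.0 + a.(0 + 0) + a.(0 + 0) + (c.0 + b.0 + c.(0 | 0)) + (b.(0 + 0) + b.0\{b} + b.(0 | 0 | a.0)) | ··a··> u1, ··a··> u2, ··b··> u1, ··b··> u3, ··b··> u4, ··b··> u5, ··c··> u3, ··c··> u6
  u1 = 0 + 0 | (no moves)
  u2 = c.0 | ··c··> u3
  u3 = 0 | (no moves)
  u4 = 0 | 0 | a.0 | ··a··> u7
  u5 = 0\{b} | (no moves)
  u6 = 0 | 0 | (no moves)
  u7 = 0 | 0 | 0 | (no moves)
Q's transition system — 8 states:
  v0 = a.c.0 + a.(0 + 0) + (c.0 + b.0 + c.(0 | 0)) + (b.(0 + 0) + b.0\{b} + b.(0 | 0 | a.0)) | ··a··> v1, ··a··> v2, ··b··> v1, ··b··> v3, ··b··> v4, ··b··> v5, ··c··> v3, ··c··> v6
  v1 = 0 + 0 | (no moves)
  v2 = c.0 | ··c··> v3
  v3 = 0 | (no moves)
  v4 = 0 | 0 | a.0 | ··a··> v7
  v5 = 0\{b} | (no moves)
  v6 = 0 | 0 | (no moves)
  v7 = 0 | 0 | 0 | (no moves)
Bisimilarity quotient blocks:
  B0 = {u0, v0}
  B1 = {u4, v4}
  B2 = {u1, u3, u5, u6, u7, v1, v3, v5, v6, v7}
  B3 = {u2, v2}
u0 ∈ B0, v0 ∈ B0 → same block

P ~ Q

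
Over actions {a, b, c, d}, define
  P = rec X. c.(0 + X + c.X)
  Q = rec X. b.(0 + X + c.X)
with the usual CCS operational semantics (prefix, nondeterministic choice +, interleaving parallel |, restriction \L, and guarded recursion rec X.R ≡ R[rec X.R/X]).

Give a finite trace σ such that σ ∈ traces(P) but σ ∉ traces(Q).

Reachable graph of P (2 states):
  u0 = rec X. c.(0 + X + c.X) has moves --c--▸ u1
  u1 = 0 + (rec X. c.(0 + X + c.X)) + c.(rec X. c.(0 + X + c.X)) has moves --c--▸ u0, --c--▸ u1
Reachable graph of Q (2 states):
  v0 = rec X. b.(0 + X + c.X) has moves --b--▸ v1
  v1 = 0 + (rec X. b.(0 + X + c.X)) + c.(rec X. b.(0 + X + c.X)) has moves --b--▸ v1, --c--▸ v0
Executing c from P (initial set {u0}):
  [1] c ⇒ {u1}
  — P admits the full trace.
Executing c from Q (initial set {v0}):
  [1] c ⇒ no successor for Q

c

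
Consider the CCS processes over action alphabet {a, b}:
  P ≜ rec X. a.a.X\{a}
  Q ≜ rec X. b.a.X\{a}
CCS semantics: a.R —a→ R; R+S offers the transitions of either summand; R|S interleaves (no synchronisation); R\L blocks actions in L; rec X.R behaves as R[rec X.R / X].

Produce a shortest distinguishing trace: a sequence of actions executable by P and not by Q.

a

LTS(P): 3 reachable states
  u0 = rec X. a.a.X\{a} | =a=> u1
  u1 = a.(rec X. a.a.X\{a})\{a} | =a=> u2
  u2 = (rec X. a.a.X\{a})\{a} | ·
LTS(Q): 4 reachable states
  v0 = rec X. b.a.X\{a} | =b=> v1
  v1 = a.(rec X. b.a.X\{a})\{a} | =a=> v2
  v2 = (rec X. b.a.X\{a})\{a} | =b=> v3
  v3 = (a.(rec X. b.a.X\{a})\{a})\{a} | ·
Trace ⟨a⟩ through P, begin at {u0}:
  step 1 (a): {u1}
  — P admits the full trace.
Trace ⟨a⟩ through Q, begin at {v0}:
  step 1 (a): ∅ (Q stuck)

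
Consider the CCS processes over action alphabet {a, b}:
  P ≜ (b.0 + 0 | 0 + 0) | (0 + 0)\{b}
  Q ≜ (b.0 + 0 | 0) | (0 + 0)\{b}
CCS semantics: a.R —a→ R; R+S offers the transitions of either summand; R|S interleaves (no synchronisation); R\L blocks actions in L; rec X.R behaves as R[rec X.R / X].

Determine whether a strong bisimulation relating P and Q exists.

P's transition system — 2 states:
  p0 = (b.0 + 0 | 0 + 0) | (0 + 0)\{b} :: —b→ p1
  p1 = 0 | (0 + 0)\{b} :: ·
Q's transition system — 2 states:
  q0 = (b.0 + 0 | 0) | (0 + 0)\{b} :: —b→ q1
  q1 = 0 | (0 + 0)\{b} :: ·
Bisimilarity quotient blocks:
  B0 = {p0, q0}
  B1 = {p1, q1}
p0 ∈ B0, q0 ∈ B0 → same block

P ~ Q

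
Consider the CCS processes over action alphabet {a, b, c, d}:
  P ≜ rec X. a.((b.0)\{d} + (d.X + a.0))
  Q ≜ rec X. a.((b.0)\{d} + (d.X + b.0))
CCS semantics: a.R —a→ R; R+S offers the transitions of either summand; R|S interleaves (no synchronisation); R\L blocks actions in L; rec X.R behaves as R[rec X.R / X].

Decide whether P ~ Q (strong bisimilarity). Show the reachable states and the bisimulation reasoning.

Reachable graph of P (4 states):
  u0 = rec X. a.((b.0)\{d} + (d.X + a.0)) ⊢ -a-> u1
  u1 = (b.0)\{d} + (d.(rec X. a.((b.0)\{d} + (d.X + a.0))) + a.0) ⊢ -a-> u2, -b-> u3, -d-> u0
  u2 = 0 ⊢ (no moves)
  u3 = 0\{d} ⊢ (no moves)
Reachable graph of Q (4 states):
  v0 = rec X. a.((b.0)\{d} + (d.X + b.0)) ⊢ -a-> v1
  v1 = (b.0)\{d} + (d.(rec X. a.((b.0)\{d} + (d.X + b.0))) + b.0) ⊢ -b-> v2, -b-> v3, -d-> v0
  v2 = 0 ⊢ (no moves)
  v3 = 0\{d} ⊢ (no moves)
Bisimilarity quotient blocks:
  B0 = {u0}
  B1 = {u1}
  B2 = {u2, u3, v2, v3}
  B3 = {v0}
  B4 = {v1}
u0 ∈ B0, v0 ∈ B3 → different blocks

P ≁ Q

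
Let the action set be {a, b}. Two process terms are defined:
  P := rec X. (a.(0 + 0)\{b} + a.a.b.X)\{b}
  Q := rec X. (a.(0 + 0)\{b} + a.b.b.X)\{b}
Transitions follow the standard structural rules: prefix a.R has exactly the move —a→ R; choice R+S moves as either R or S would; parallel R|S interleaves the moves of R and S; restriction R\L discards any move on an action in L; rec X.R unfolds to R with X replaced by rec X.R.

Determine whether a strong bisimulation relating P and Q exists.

LTS(P): 4 reachable states
  s0 = rec X. (a.(0 + 0)\{b} + a.a.b.X)\{b} ⊢ --a--▸ s1, --a--▸ s2
  s1 = (0 + 0)\{b}\{b} ⊢ deadlocked
  s2 = (a.b.(rec X. (a.(0 + 0)\{b} + a.a.b.X)\{b}))\{b} ⊢ --a--▸ s3
  s3 = (b.(rec X. (a.(0 + 0)\{b} + a.a.b.X)\{b}))\{b} ⊢ deadlocked
LTS(Q): 3 reachable states
  t0 = rec X. (a.(0 + 0)\{b} + a.b.b.X)\{b} ⊢ --a--▸ t1, --a--▸ t2
  t1 = (0 + 0)\{b}\{b} ⊢ deadlocked
  t2 = (b.b.(rec X. (a.(0 + 0)\{b} + a.b.b.X)\{b}))\{b} ⊢ deadlocked
Coarsest stable partition (strong bisimilarity classes):
  B0 = {s0}
  B1 = {s1, s3, t1, t2}
  B2 = {s2, t0}
s0 ∈ B0, t0 ∈ B2 → different blocks

P ≁ Q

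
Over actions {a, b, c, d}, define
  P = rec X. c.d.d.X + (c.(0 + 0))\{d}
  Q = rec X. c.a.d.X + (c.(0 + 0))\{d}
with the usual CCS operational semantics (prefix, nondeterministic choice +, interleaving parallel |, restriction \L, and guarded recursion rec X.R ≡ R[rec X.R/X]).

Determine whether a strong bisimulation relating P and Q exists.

Reachable graph of P (4 states):
  u0 = rec X. c.d.d.X + (c.(0 + 0))\{d} ⊢ -c-> u1, -c-> u2
  u1 = (0 + 0)\{d} ⊢ ∅
  u2 = d.d.(rec X. c.d.d.X + (c.(0 + 0))\{d}) ⊢ -d-> u3
  u3 = d.(rec X. c.d.d.X + (c.(0 + 0))\{d}) ⊢ -d-> u0
Reachable graph of Q (4 states):
  v0 = rec X. c.a.d.X + (c.(0 + 0))\{d} ⊢ -c-> v1, -c-> v2
  v1 = (0 + 0)\{d} ⊢ ∅
  v2 = a.d.(rec X. c.a.d.X + (c.(0 + 0))\{d}) ⊢ -a-> v3
  v3 = d.(rec X. c.a.d.X + (c.(0 + 0))\{d}) ⊢ -d-> v0
Coarsest stable partition (strong bisimilarity classes):
  B0 = {u0}
  B1 = {u2}
  B2 = {u3}
  B3 = {u1, v1}
  B4 = {v0}
  B5 = {v2}
  B6 = {v3}
u0 ∈ B0, v0 ∈ B4 → different blocks

NO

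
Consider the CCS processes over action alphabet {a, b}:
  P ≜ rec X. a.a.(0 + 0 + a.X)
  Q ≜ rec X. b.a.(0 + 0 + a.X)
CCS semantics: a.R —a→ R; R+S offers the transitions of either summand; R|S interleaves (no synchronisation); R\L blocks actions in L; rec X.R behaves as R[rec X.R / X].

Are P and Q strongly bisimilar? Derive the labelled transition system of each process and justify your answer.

not bisimilar

P's transition system — 3 states:
  u0 = rec X. a.a.(0 + 0 + a.X) → --a--▸ u1
  u1 = a.(0 + 0 + a.(rec X. a.a.(0 + 0 + a.X))) → --a--▸ u2
  u2 = 0 + 0 + a.(rec X. a.a.(0 + 0 + a.X)) → --a--▸ u0
Q's transition system — 3 states:
  v0 = rec X. b.a.(0 + 0 + a.X) → --b--▸ v1
  v1 = a.(0 + 0 + a.(rec X. b.a.(0 + 0 + a.X))) → --a--▸ v2
  v2 = 0 + 0 + a.(rec X. b.a.(0 + 0 + a.X)) → --a--▸ v0
Bisimilarity quotient blocks:
  B0 = {u0, u1, u2}
  B1 = {v0}
  B2 = {v1}
  B3 = {v2}
u0 ∈ B0, v0 ∈ B1 → different blocks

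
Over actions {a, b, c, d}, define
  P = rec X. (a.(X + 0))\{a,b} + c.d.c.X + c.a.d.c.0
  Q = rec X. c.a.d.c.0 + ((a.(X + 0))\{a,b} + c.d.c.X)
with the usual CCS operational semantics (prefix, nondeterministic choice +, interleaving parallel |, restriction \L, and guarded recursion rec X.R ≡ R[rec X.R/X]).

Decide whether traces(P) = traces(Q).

traces(P) = traces(Q)

Reachable graph of P (7 states):
  s0 = rec X. (a.(X + 0))\{a,b} + c.d.c.X + c.a.d.c.0 ⊢ =c=> s1, =c=> s2
  s1 = a.d.c.0 ⊢ =a=> s3
  s2 = d.c.(rec X. (a.(X + 0))\{a,b} + c.d.c.X + c.a.d.c.0) ⊢ =d=> s4
  s3 = d.c.0 ⊢ =d=> s5
  s4 = c.(rec X. (a.(X + 0))\{a,b} + c.d.c.X + c.a.d.c.0) ⊢ =c=> s0
  s5 = c.0 ⊢ =c=> s6
  s6 = 0 ⊢ deadlocked
Reachable graph of Q (7 states):
  t0 = rec X. c.a.d.c.0 + ((a.(X + 0))\{a,b} + c.d.c.X) ⊢ =c=> t1, =c=> t2
  t1 = a.d.c.0 ⊢ =a=> t3
  t2 = d.c.(rec X. c.a.d.c.0 + ((a.(X + 0))\{a,b} + c.d.c.X)) ⊢ =d=> t4
  t3 = d.c.0 ⊢ =d=> t5
  t4 = c.(rec X. c.a.d.c.0 + ((a.(X + 0))\{a,b} + c.d.c.X)) ⊢ =c=> t0
  t5 = c.0 ⊢ =c=> t6
  t6 = 0 ⊢ deadlocked
Coarsest stable partition (strong bisimilarity classes):
  B0 = {s0, t0}
  B1 = {s2, t2}
  B2 = {s4, t4}
  B3 = {s1, t1}
  B4 = {s3, t3}
  B5 = {s5, t5}
  B6 = {s6, t6}
s0 ∈ B0, t0 ∈ B0 → same block
Bisimilar ⇒ trace-equivalent.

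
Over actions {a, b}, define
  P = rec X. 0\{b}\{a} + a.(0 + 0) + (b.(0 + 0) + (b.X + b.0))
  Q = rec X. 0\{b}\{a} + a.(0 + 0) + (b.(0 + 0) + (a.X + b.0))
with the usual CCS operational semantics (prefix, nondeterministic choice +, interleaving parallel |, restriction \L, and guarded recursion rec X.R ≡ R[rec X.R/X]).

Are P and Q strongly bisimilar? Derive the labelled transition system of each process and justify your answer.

Reachable graph of P (3 states):
  p0 = rec X. 0\{b}\{a} + a.(0 + 0) + (b.(0 + 0) + (b.X + b.0)) → ··a··> p1, ··b··> p0, ··b··> p1, ··b··> p2
  p1 = 0 + 0 → deadlocked
  p2 = 0 → deadlocked
Reachable graph of Q (3 states):
  q0 = rec X. 0\{b}\{a} + a.(0 + 0) + (b.(0 + 0) + (a.X + b.0)) → ··a··> q0, ··a··> q1, ··b··> q1, ··b··> q2
  q1 = 0 + 0 → deadlocked
  q2 = 0 → deadlocked
Coarsest stable partition (strong bisimilarity classes):
  B0 = {p0}
  B1 = {p1, p2, q1, q2}
  B2 = {q0}
p0 ∈ B0, q0 ∈ B2 → different blocks

NO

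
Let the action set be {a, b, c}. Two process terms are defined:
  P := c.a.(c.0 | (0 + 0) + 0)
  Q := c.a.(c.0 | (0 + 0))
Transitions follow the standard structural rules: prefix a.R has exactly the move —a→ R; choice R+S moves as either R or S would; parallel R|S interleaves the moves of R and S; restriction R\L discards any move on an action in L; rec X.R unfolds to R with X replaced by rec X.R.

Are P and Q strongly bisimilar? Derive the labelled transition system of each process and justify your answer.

bisimilar

P's transition system — 4 states:
  m0 = c.a.(c.0 | (0 + 0) + 0) has moves =c=> m1
  m1 = a.(c.0 | (0 + 0) + 0) has moves =a=> m2
  m2 = c.0 | (0 + 0) + 0 has moves =c=> m3
  m3 = 0 | (0 + 0) has moves stopped
Q's transition system — 4 states:
  n0 = c.a.(c.0 | (0 + 0)) has moves =c=> n1
  n1 = a.(c.0 | (0 + 0)) has moves =a=> n2
  n2 = c.0 | (0 + 0) has moves =c=> n3
  n3 = 0 | (0 + 0) has moves stopped
Partition-refinement fixed point:
  B0 = {m0, n0}
  B1 = {m1, n1}
  B2 = {m2, n2}
  B3 = {m3, n3}
m0 ∈ B0, n0 ∈ B0 → same block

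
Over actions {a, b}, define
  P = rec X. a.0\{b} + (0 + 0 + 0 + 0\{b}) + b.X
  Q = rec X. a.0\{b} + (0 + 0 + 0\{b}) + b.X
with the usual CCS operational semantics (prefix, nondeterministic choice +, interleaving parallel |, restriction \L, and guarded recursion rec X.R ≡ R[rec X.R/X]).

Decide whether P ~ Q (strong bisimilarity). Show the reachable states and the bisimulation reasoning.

P's transition system — 2 states:
  u0 = rec X. a.0\{b} + (0 + 0 + 0 + 0\{b}) + b.X :: -a-> u1, -b-> u0
  u1 = 0\{b} :: ·
Q's transition system — 2 states:
  v0 = rec X. a.0\{b} + (0 + 0 + 0\{b}) + b.X :: -a-> v1, -b-> v0
  v1 = 0\{b} :: ·
Partition-refinement fixed point:
  B0 = {u0, v0}
  B1 = {u1, v1}
u0 ∈ B0, v0 ∈ B0 → same block

YES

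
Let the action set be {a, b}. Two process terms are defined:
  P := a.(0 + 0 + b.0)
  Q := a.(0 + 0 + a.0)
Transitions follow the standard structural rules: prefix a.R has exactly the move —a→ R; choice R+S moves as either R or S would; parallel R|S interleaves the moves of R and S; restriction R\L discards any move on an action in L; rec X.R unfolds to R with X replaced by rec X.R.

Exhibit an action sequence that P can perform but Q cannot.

ab

Reachable graph of P (3 states):
  u0 = a.(0 + 0 + b.0) :: ··a··> u1
  u1 = 0 + 0 + b.0 :: ··b··> u2
  u2 = 0 :: ·
Reachable graph of Q (3 states):
  v0 = a.(0 + 0 + a.0) :: ··a··> v1
  v1 = 0 + 0 + a.0 :: ··a··> v2
  v2 = 0 :: ·
Run σ = ⟨ab⟩ on P: start {u0}
  after a @ step 1: {u1}
  after b @ step 2: {u2}
  P completes σ.
Run σ = ⟨ab⟩ on Q: start {v0}
  after a @ step 1: {v1}
  after b @ step 2: ∅ (Q stuck)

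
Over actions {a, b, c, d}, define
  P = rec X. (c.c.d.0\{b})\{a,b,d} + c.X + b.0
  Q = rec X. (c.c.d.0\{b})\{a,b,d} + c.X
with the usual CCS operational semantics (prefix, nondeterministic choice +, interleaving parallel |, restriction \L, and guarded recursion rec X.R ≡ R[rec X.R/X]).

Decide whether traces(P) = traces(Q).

Reachable graph of P (4 states):
  p0 = rec X. (c.c.d.0\{b})\{a,b,d} + c.X + b.0 :: —b→ p1, —c→ p0, —c→ p2
  p1 = 0 :: stopped
  p2 = (c.d.0\{b})\{a,b,d} :: —c→ p3
  p3 = (d.0\{b})\{a,b,d} :: stopped
Reachable graph of Q (3 states):
  q0 = rec X. (c.c.d.0\{b})\{a,b,d} + c.X :: —c→ q0, —c→ q1
  q1 = (c.d.0\{b})\{a,b,d} :: —c→ q2
  q2 = (d.0\{b})\{a,b,d} :: stopped
Executing b from P (initial set {p0}):
  [1] b ⇒ {p1}
  — P admits the full trace.
Executing b from Q (initial set {q0}):
  [1] b ⇒ ∅ (Q stuck)

traces(P) ≠ traces(Q) — witness ⟨b⟩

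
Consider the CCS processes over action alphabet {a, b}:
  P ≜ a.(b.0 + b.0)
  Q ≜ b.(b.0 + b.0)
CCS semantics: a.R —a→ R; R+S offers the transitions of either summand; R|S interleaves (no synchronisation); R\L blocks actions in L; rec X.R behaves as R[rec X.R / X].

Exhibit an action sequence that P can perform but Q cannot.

Reachable graph of P (3 states):
  m0 = a.(b.0 + b.0) → —a→ m1
  m1 = b.0 + b.0 → —b→ m2
  m2 = 0 → stopped
Reachable graph of Q (3 states):
  n0 = b.(b.0 + b.0) → —b→ n1
  n1 = b.0 + b.0 → —b→ n2
  n2 = 0 → stopped
Trace ⟨a⟩ through P, begin at {m0}:
  [1] a ⇒ {m1}
  P completes σ.
Trace ⟨a⟩ through Q, begin at {n0}:
  [1] a ⇒ ∅  — Q cannot continue

a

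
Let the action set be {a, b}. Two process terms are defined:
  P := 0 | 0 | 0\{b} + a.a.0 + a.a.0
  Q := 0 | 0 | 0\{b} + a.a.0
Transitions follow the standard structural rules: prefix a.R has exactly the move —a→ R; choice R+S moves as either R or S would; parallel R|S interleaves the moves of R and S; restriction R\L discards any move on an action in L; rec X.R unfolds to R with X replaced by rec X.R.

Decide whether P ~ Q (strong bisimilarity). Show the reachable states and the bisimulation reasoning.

Reachable graph of P (3 states):
  m0 = 0 | 0 | 0\{b} + a.a.0 + a.a.0 ⊢ ··a··> m1
  m1 = a.0 ⊢ ··a··> m2
  m2 = 0 ⊢ deadlocked
Reachable graph of Q (3 states):
  n0 = 0 | 0 | 0\{b} + a.a.0 ⊢ ··a··> n1
  n1 = a.0 ⊢ ··a··> n2
  n2 = 0 ⊢ deadlocked
Coarsest stable partition (strong bisimilarity classes):
  B0 = {m0, n0}
  B1 = {m1, n1}
  B2 = {m2, n2}
m0 ∈ B0, n0 ∈ B0 → same block

YES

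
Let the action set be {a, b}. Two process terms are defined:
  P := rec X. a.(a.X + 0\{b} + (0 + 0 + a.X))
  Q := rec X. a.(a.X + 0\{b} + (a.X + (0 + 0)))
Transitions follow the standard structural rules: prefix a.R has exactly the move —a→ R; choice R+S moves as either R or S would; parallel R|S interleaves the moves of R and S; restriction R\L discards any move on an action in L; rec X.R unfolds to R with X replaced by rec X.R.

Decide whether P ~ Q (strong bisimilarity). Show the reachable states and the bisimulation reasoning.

P ~ Q

LTS(P): 2 reachable states
  u0 = rec X. a.(a.X + 0\{b} + (0 + 0 + a.X)) :: —a→ u1
  u1 = a.(rec X. a.(a.X + 0\{b} + (0 + 0 + a.X))) + 0\{b} + (0 + 0 + a.(rec X. a.(a.X + 0\{b} + (0 + 0 + a.X)))) :: —a→ u0
LTS(Q): 2 reachable states
  v0 = rec X. a.(a.X + 0\{b} + (a.X + (0 + 0))) :: —a→ v1
  v1 = a.(rec X. a.(a.X + 0\{b} + (a.X + (0 + 0)))) + 0\{b} + (a.(rec X. a.(a.X + 0\{b} + (a.X + (0 + 0)))) + (0 + 0)) :: —a→ v0
Partition-refinement fixed point:
  B0 = {u0, u1, v0, v1}
u0 ∈ B0, v0 ∈ B0 → same block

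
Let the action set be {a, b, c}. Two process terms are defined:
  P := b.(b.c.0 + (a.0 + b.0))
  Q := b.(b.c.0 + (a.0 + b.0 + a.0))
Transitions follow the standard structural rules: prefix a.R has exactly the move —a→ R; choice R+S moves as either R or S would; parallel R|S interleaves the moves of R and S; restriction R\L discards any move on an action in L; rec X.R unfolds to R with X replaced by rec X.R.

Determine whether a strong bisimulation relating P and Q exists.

P ~ Q

Reachable graph of P (4 states):
  s0 = b.(b.c.0 + (a.0 + b.0)) → --b--▸ s1
  s1 = b.c.0 + (a.0 + b.0) → --a--▸ s2, --b--▸ s2, --b--▸ s3
  s2 = 0 → ∅
  s3 = c.0 → --c--▸ s2
Reachable graph of Q (4 states):
  t0 = b.(b.c.0 + (a.0 + b.0 + a.0)) → --b--▸ t1
  t1 = b.c.0 + (a.0 + b.0 + a.0) → --a--▸ t2, --b--▸ t2, --b--▸ t3
  t2 = 0 → ∅
  t3 = c.0 → --c--▸ t2
Partition-refinement fixed point:
  B0 = {s0, t0}
  B1 = {s1, t1}
  B2 = {s2, t2}
  B3 = {s3, t3}
s0 ∈ B0, t0 ∈ B0 → same block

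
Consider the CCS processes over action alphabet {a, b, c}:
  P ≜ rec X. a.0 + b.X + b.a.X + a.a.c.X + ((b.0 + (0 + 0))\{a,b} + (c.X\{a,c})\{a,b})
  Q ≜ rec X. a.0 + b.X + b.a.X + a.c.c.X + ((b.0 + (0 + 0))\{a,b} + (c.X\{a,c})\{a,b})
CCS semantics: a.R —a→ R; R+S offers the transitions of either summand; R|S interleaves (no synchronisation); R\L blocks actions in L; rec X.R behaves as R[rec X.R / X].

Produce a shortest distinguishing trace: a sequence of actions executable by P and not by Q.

aa

Reachable graph of P (6 states):
  s0 = rec X. a.0 + b.X + b.a.X + a.a.c.X + ((b.0 + (0 + 0))\{a,b} + (c.X\{a,c})\{a,b}) :: -a-> s1, -a-> s2, -b-> s0, -b-> s3, -c-> s4
  s1 = 0 :: stopped
  s2 = a.c.(rec X. a.0 + b.X + b.a.X + a.a.c.X + ((b.0 + (0 + 0))\{a,b} + (c.X\{a,c})\{a,b})) :: -a-> s5
  s3 = a.(rec X. a.0 + b.X + b.a.X + a.a.c.X + ((b.0 + (0 + 0))\{a,b} + (c.X\{a,c})\{a,b})) :: -a-> s0
  s4 = (rec X. a.0 + b.X + b.a.X + a.a.c.X + ((b.0 + (0 + 0))\{a,b} + (c.X\{a,c})\{a,b}))\{a,c}\{a,b} :: stopped
  s5 = c.(rec X. a.0 + b.X + b.a.X + a.a.c.X + ((b.0 + (0 + 0))\{a,b} + (c.X\{a,c})\{a,b})) :: -c-> s0
Reachable graph of Q (6 states):
  t0 = rec X. a.0 + b.X + b.a.X + a.c.c.X + ((b.0 + (0 + 0))\{a,b} + (c.X\{a,c})\{a,b}) :: -a-> t1, -a-> t2, -b-> t0, -b-> t3, -c-> t4
  t1 = 0 :: stopped
  t2 = c.c.(rec X. a.0 + b.X + b.a.X + a.c.c.X + ((b.0 + (0 + 0))\{a,b} + (c.X\{a,c})\{a,b})) :: -c-> t5
  t3 = a.(rec X. a.0 + b.X + b.a.X + a.c.c.X + ((b.0 + (0 + 0))\{a,b} + (c.X\{a,c})\{a,b})) :: -a-> t0
  t4 = (rec X. a.0 + b.X + b.a.X + a.c.c.X + ((b.0 + (0 + 0))\{a,b} + (c.X\{a,c})\{a,b}))\{a,c}\{a,b} :: stopped
  t5 = c.(rec X. a.0 + b.X + b.a.X + a.c.c.X + ((b.0 + (0 + 0))\{a,b} + (c.X\{a,c})\{a,b})) :: -c-> t0
Run σ = ⟨aa⟩ on P: start {s0}
  after a @ step 1: {s1, s2}
  after a @ step 2: {s5}
  ✓ P
Run σ = ⟨aa⟩ on Q: start {t0}
  after a @ step 1: {t1, t2}
  after a @ step 2: no successor for Q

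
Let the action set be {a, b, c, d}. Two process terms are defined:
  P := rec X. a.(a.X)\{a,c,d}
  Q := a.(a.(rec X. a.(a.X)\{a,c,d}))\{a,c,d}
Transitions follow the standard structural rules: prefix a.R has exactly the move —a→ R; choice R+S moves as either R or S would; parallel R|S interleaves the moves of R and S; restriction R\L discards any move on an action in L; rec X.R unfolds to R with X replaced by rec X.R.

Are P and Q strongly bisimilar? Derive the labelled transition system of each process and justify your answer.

P ~ Q

Reachable graph of P (2 states):
  u0 = rec X. a.(a.X)\{a,c,d} :: ··a··> u1
  u1 = (a.(rec X. a.(a.X)\{a,c,d}))\{a,c,d} :: deadlocked
Reachable graph of Q (2 states):
  v0 = a.(a.(rec X. a.(a.X)\{a,c,d}))\{a,c,d} :: ··a··> v1
  v1 = (a.(rec X. a.(a.X)\{a,c,d}))\{a,c,d} :: deadlocked
Bisimilarity quotient blocks:
  B0 = {u0, v0}
  B1 = {u1, v1}
u0 ∈ B0, v0 ∈ B0 → same block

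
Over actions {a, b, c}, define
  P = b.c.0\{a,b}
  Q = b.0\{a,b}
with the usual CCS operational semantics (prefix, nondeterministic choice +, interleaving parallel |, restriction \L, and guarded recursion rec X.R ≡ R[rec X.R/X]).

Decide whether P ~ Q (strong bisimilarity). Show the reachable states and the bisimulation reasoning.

P's transition system — 3 states:
  m0 = b.c.0\{a,b} has moves —b→ m1
  m1 = c.0\{a,b} has moves —c→ m2
  m2 = 0\{a,b} has moves deadlocked
Q's transition system — 2 states:
  n0 = b.0\{a,b} has moves —b→ n1
  n1 = 0\{a,b} has moves deadlocked
Partition-refinement fixed point:
  B0 = {m0}
  B1 = {m1}
  B2 = {m2, n1}
  B3 = {n0}
m0 ∈ B0, n0 ∈ B3 → different blocks

P ≁ Q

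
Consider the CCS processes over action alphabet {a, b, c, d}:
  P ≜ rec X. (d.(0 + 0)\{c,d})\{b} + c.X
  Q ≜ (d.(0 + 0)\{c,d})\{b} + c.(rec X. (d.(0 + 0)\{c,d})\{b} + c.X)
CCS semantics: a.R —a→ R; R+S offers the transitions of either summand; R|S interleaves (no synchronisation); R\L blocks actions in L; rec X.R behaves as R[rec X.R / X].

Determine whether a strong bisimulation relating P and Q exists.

P ~ Q

Reachable graph of P (2 states):
  m0 = rec X. (d.(0 + 0)\{c,d})\{b} + c.X → =c=> m0, =d=> m1
  m1 = (0 + 0)\{c,d}\{b} → ·
Reachable graph of Q (3 states):
  n0 = (d.(0 + 0)\{c,d})\{b} + c.(rec X. (d.(0 + 0)\{c,d})\{b} + c.X) → =c=> n1, =d=> n2
  n1 = rec X. (d.(0 + 0)\{c,d})\{b} + c.X → =c=> n1, =d=> n2
  n2 = (0 + 0)\{c,d}\{b} → ·
Partition-refinement fixed point:
  B0 = {m0, n0, n1}
  B1 = {m1, n2}
m0 ∈ B0, n0 ∈ B0 → same block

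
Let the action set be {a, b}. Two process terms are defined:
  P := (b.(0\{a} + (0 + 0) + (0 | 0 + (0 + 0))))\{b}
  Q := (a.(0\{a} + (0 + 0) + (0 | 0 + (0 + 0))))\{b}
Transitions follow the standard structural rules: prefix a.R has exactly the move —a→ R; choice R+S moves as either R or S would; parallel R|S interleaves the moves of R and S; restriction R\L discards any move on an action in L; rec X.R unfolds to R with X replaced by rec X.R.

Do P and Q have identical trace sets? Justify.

traces(P) ≠ traces(Q) — witness ⟨a⟩

P's transition system — 1 states:
  m0 = (b.(0\{a} + (0 + 0) + (0 | 0 + (0 + 0))))\{b} | ·
Q's transition system — 2 states:
  n0 = (a.(0\{a} + (0 + 0) + (0 | 0 + (0 + 0))))\{b} | -a-> n1
  n1 = (0\{a} + (0 + 0) + (0 | 0 + (0 + 0)))\{b} | ·
Run σ = ⟨a⟩ on Q: start {n0}
  step 1 (a): {n1}
  Q completes σ.
Run σ = ⟨a⟩ on P: start {m0}
  step 1 (a): ∅ (P stuck)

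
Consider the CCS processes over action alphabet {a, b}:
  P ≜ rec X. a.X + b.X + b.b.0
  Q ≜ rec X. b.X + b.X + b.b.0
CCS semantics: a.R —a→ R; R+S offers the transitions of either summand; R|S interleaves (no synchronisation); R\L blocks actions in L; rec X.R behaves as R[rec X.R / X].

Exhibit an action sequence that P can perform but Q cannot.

LTS(P): 3 reachable states
  p0 = rec X. a.X + b.X + b.b.0 ⊢ --a--▸ p0, --b--▸ p0, --b--▸ p1
  p1 = b.0 ⊢ --b--▸ p2
  p2 = 0 ⊢ stopped
LTS(Q): 3 reachable states
  q0 = rec X. b.X + b.X + b.b.0 ⊢ --b--▸ q0, --b--▸ q1
  q1 = b.0 ⊢ --b--▸ q2
  q2 = 0 ⊢ stopped
Run σ = ⟨a⟩ on P: start {p0}
  step 1 (a): {p0}
  — P admits the full trace.
Run σ = ⟨a⟩ on Q: start {q0}
  step 1 (a): ∅  — Q cannot continue

a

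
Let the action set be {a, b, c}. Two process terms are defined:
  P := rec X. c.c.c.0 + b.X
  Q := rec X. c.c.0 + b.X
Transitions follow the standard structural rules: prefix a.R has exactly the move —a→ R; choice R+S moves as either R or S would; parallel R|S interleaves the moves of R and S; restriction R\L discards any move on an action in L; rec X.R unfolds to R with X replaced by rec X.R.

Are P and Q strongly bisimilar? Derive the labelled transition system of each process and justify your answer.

not bisimilar

Reachable graph of P (4 states):
  p0 = rec X. c.c.c.0 + b.X | --b--▸ p0, --c--▸ p1
  p1 = c.c.0 | --c--▸ p2
  p2 = c.0 | --c--▸ p3
  p3 = 0 | ∅
Reachable graph of Q (3 states):
  q0 = rec X. c.c.0 + b.X | --b--▸ q0, --c--▸ q1
  q1 = c.0 | --c--▸ q2
  q2 = 0 | ∅
Bisimilarity quotient blocks:
  B0 = {p0}
  B1 = {p1}
  B2 = {p2, q1}
  B3 = {p3, q2}
  B4 = {q0}
p0 ∈ B0, q0 ∈ B4 → different blocks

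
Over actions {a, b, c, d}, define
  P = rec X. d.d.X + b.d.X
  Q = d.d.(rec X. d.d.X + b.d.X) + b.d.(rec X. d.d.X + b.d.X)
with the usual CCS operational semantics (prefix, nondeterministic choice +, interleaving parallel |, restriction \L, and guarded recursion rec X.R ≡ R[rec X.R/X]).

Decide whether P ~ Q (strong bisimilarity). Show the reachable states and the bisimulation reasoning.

LTS(P): 2 reachable states
  u0 = rec X. d.d.X + b.d.X | —b→ u1, —d→ u1
  u1 = d.(rec X. d.d.X + b.d.X) | —d→ u0
LTS(Q): 3 reachable states
  v0 = d.d.(rec X. d.d.X + b.d.X) + b.d.(rec X. d.d.X + b.d.X) | —b→ v1, —d→ v1
  v1 = d.(rec X. d.d.X + b.d.X) | —d→ v2
  v2 = rec X. d.d.X + b.d.X | —b→ v1, —d→ v1
Partition-refinement fixed point:
  B0 = {u0, v0, v2}
  B1 = {u1, v1}
u0 ∈ B0, v0 ∈ B0 → same block

YES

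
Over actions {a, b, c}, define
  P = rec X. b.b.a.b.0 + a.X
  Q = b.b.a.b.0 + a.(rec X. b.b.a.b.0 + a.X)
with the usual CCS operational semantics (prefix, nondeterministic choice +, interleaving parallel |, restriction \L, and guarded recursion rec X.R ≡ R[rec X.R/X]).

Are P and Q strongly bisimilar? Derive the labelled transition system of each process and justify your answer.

P's transition system — 5 states:
  p0 = rec X. b.b.a.b.0 + a.X ⊢ ··a··> p0, ··b··> p1
  p1 = b.a.b.0 ⊢ ··b··> p2
  p2 = a.b.0 ⊢ ··a··> p3
  p3 = b.0 ⊢ ··b··> p4
  p4 = 0 ⊢ (no moves)
Q's transition system — 6 states:
  q0 = b.b.a.b.0 + a.(rec X. b.b.a.b.0 + a.X) ⊢ ··a··> q1, ··b··> q2
  q1 = rec X. b.b.a.b.0 + a.X ⊢ ··a··> q1, ··b··> q2
  q2 = b.a.b.0 ⊢ ··b··> q3
  q3 = a.b.0 ⊢ ··a··> q4
  q4 = b.0 ⊢ ··b··> q5
  q5 = 0 ⊢ (no moves)
Bisimilarity quotient blocks:
  B0 = {p0, q0, q1}
  B1 = {p1, q2}
  B2 = {p2, q3}
  B3 = {p3, q4}
  B4 = {p4, q5}
p0 ∈ B0, q0 ∈ B0 → same block

P ~ Q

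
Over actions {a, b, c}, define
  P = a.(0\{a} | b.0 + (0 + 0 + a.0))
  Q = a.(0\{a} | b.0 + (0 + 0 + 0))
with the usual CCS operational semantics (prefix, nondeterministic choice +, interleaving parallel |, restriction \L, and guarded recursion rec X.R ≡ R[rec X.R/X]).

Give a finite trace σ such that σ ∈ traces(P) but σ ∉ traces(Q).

LTS(P): 4 reachable states
  s0 = a.(0\{a} | b.0 + (0 + 0 + a.0)) → -a-> s1
  s1 = 0\{a} | b.0 + (0 + 0 + a.0) → -a-> s2, -b-> s3
  s2 = 0 → (no moves)
  s3 = 0\{a} | 0 → (no moves)
LTS(Q): 3 reachable states
  t0 = a.(0\{a} | b.0 + (0 + 0 + 0)) → -a-> t1
  t1 = 0\{a} | b.0 + (0 + 0 + 0) → -b-> t2
  t2 = 0\{a} | 0 → (no moves)
Trace ⟨aa⟩ through P, begin at {s0}:
  after a @ step 1: {s1}
  after a @ step 2: {s2}
  — P admits the full trace.
Trace ⟨aa⟩ through Q, begin at {t0}:
  after a @ step 1: {t1}
  after a @ step 2: ∅ (Q stuck)

aa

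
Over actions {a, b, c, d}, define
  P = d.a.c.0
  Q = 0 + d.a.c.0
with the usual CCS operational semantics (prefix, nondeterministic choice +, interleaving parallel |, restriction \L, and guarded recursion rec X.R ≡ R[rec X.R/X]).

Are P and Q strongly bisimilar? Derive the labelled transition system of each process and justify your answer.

bisimilar

LTS(P): 4 reachable states
  s0 = d.a.c.0 has moves =d=> s1
  s1 = a.c.0 has moves =a=> s2
  s2 = c.0 has moves =c=> s3
  s3 = 0 has moves deadlocked
LTS(Q): 4 reachable states
  t0 = 0 + d.a.c.0 has moves =d=> t1
  t1 = a.c.0 has moves =a=> t2
  t2 = c.0 has moves =c=> t3
  t3 = 0 has moves deadlocked
Bisimilarity quotient blocks:
  B0 = {s0, t0}
  B1 = {s1, t1}
  B2 = {s2, t2}
  B3 = {s3, t3}
s0 ∈ B0, t0 ∈ B0 → same block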